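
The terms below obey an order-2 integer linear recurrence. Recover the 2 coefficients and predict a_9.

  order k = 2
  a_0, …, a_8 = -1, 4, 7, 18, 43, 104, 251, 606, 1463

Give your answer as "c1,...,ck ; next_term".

2,1 ; 3532

  a_2 = 2·4 + 1·-1 = 7
  a_3 = 2·7 + 1·4 = 18
  a_4 = 2·18 + 1·7 = 43
  a_5 = 2·43 + 1·18 = 104
  a_6 = 2·104 + 1·43 = 251
  a_7 = 2·251 + 1·104 = 606
  a_8 = 2·606 + 1·251 = 1463
  a_9 = 2·1463 + 1·606 = 3532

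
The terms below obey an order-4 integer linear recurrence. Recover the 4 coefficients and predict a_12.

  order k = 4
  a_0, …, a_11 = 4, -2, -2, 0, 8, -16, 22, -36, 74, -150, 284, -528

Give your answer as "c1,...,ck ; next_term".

  a_4 = -2·0 + -1·-2 + -1·-2 + 1·4 = 8
  a_5 = -2·8 + -1·0 + -1·-2 + 1·-2 = -16
  a_6 = -2·-16 + -1·8 + -1·0 + 1·-2 = 22
  a_7 = -2·22 + -1·-16 + -1·8 + 1·0 = -36
  a_8 = -2·-36 + -1·22 + -1·-16 + 1·8 = 74
  a_9 = -2·74 + -1·-36 + -1·22 + 1·-16 = -150
  a_10 = -2·-150 + -1·74 + -1·-36 + 1·22 = 284
  a_11 = -2·284 + -1·-150 + -1·74 + 1·-36 = -528
  a_12 = -2·-528 + -1·284 + -1·-150 + 1·74 = 996

-2,-1,-1,1 ; 996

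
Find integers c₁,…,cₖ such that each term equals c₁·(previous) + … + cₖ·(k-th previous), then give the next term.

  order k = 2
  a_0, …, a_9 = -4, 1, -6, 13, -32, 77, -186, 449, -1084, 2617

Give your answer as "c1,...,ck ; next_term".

-2,1 ; -6318

  a_2 = -2·1 + 1·-4 = -6
  a_3 = -2·-6 + 1·1 = 13
  a_4 = -2·13 + 1·-6 = -32
  a_5 = -2·-32 + 1·13 = 77
  a_6 = -2·77 + 1·-32 = -186
  a_7 = -2·-186 + 1·77 = 449
  a_8 = -2·449 + 1·-186 = -1084
  a_9 = -2·-1084 + 1·449 = 2617
  a_10 = -2·2617 + 1·-1084 = -6318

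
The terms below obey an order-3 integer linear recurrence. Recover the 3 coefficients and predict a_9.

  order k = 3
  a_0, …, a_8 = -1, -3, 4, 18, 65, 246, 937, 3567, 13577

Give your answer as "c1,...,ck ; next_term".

  a_3 = 4·4 + -1·-3 + 1·-1 = 18
  a_4 = 4·18 + -1·4 + 1·-3 = 65
  a_5 = 4·65 + -1·18 + 1·4 = 246
  a_6 = 4·246 + -1·65 + 1·18 = 937
  a_7 = 4·937 + -1·246 + 1·65 = 3567
  a_8 = 4·3567 + -1·937 + 1·246 = 13577
  a_9 = 4·13577 + -1·3567 + 1·937 = 51678

4,-1,1 ; 51678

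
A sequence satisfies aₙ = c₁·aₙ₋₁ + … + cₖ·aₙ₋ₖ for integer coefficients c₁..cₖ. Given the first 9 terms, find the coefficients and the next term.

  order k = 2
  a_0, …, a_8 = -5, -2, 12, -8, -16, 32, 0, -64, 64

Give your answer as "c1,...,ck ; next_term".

  a_2 = -1·-2 + -2·-5 = 12
  a_3 = -1·12 + -2·-2 = -8
  a_4 = -1·-8 + -2·12 = -16
  a_5 = -1·-16 + -2·-8 = 32
  a_6 = -1·32 + -2·-16 = 0
  a_7 = -1·0 + -2·32 = -64
  a_8 = -1·-64 + -2·0 = 64
  a_9 = -1·64 + -2·-64 = 64

-1,-2 ; 64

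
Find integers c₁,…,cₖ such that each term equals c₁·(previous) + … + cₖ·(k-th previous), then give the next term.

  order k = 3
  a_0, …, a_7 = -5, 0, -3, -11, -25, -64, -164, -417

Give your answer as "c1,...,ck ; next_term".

  a_3 = 2·-3 + 1·0 + 1·-5 = -11
  a_4 = 2·-11 + 1·-3 + 1·0 = -25
  a_5 = 2·-25 + 1·-11 + 1·-3 = -64
  a_6 = 2·-64 + 1·-25 + 1·-11 = -164
  a_7 = 2·-164 + 1·-64 + 1·-25 = -417
  a_8 = 2·-417 + 1·-164 + 1·-64 = -1062

2,1,1 ; -1062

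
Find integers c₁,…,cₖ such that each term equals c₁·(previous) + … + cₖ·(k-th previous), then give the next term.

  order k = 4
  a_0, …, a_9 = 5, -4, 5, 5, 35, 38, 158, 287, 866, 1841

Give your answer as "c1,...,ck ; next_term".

1,3,0,3 ; 4913

  a_4 = 1·5 + 3·5 + 0·-4 + 3·5 = 35
  a_5 = 1·35 + 3·5 + 0·5 + 3·-4 = 38
  a_6 = 1·38 + 3·35 + 0·5 + 3·5 = 158
  a_7 = 1·158 + 3·38 + 0·35 + 3·5 = 287
  a_8 = 1·287 + 3·158 + 0·38 + 3·35 = 866
  a_9 = 1·866 + 3·287 + 0·158 + 3·38 = 1841
  a_10 = 1·1841 + 3·866 + 0·287 + 3·158 = 4913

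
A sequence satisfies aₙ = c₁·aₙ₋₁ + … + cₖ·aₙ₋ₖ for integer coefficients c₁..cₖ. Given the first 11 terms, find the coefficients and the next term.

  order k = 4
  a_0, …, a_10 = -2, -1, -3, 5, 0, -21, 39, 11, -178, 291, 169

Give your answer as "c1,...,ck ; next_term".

-2,-4,0,1 ; -1491

  a_4 = -2·5 + -4·-3 + 0·-1 + 1·-2 = 0
  a_5 = -2·0 + -4·5 + 0·-3 + 1·-1 = -21
  a_6 = -2·-21 + -4·0 + 0·5 + 1·-3 = 39
  a_7 = -2·39 + -4·-21 + 0·0 + 1·5 = 11
  a_8 = -2·11 + -4·39 + 0·-21 + 1·0 = -178
  a_9 = -2·-178 + -4·11 + 0·39 + 1·-21 = 291
  a_10 = -2·291 + -4·-178 + 0·11 + 1·39 = 169
  a_11 = -2·169 + -4·291 + 0·-178 + 1·11 = -1491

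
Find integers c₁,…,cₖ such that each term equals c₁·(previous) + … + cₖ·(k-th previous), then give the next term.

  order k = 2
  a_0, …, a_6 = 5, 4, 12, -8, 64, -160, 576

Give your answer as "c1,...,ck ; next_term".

  a_2 = -2·4 + 4·5 = 12
  a_3 = -2·12 + 4·4 = -8
  a_4 = -2·-8 + 4·12 = 64
  a_5 = -2·64 + 4·-8 = -160
  a_6 = -2·-160 + 4·64 = 576
  a_7 = -2·576 + 4·-160 = -1792

-2,4 ; -1792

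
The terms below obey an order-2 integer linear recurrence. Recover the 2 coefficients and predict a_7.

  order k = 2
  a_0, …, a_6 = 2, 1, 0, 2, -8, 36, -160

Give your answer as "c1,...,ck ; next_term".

  a_2 = -4·1 + 2·2 = 0
  a_3 = -4·0 + 2·1 = 2
  a_4 = -4·2 + 2·0 = -8
  a_5 = -4·-8 + 2·2 = 36
  a_6 = -4·36 + 2·-8 = -160
  a_7 = -4·-160 + 2·36 = 712

-4,2 ; 712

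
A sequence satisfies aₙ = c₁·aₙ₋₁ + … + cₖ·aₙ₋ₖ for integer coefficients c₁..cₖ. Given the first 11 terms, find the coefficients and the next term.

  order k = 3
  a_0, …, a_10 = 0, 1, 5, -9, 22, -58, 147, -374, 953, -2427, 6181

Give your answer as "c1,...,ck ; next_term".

  a_3 = -2·5 + 1·1 + -1·0 = -9
  a_4 = -2·-9 + 1·5 + -1·1 = 22
  a_5 = -2·22 + 1·-9 + -1·5 = -58
  a_6 = -2·-58 + 1·22 + -1·-9 = 147
  a_7 = -2·147 + 1·-58 + -1·22 = -374
  a_8 = -2·-374 + 1·147 + -1·-58 = 953
  a_9 = -2·953 + 1·-374 + -1·147 = -2427
  a_10 = -2·-2427 + 1·953 + -1·-374 = 6181
  a_11 = -2·6181 + 1·-2427 + -1·953 = -15742

-2,1,-1 ; -15742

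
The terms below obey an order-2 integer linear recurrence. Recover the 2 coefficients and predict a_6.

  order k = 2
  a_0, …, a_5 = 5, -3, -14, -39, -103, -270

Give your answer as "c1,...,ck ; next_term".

  a_2 = 3·-3 + -1·5 = -14
  a_3 = 3·-14 + -1·-3 = -39
  a_4 = 3·-39 + -1·-14 = -103
  a_5 = 3·-103 + -1·-39 = -270
  a_6 = 3·-270 + -1·-103 = -707

3,-1 ; -707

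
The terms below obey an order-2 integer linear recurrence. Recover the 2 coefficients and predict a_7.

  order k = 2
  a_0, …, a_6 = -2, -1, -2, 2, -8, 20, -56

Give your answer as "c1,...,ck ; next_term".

  a_2 = -2·-1 + 2·-2 = -2
  a_3 = -2·-2 + 2·-1 = 2
  a_4 = -2·2 + 2·-2 = -8
  a_5 = -2·-8 + 2·2 = 20
  a_6 = -2·20 + 2·-8 = -56
  a_7 = -2·-56 + 2·20 = 152

-2,2 ; 152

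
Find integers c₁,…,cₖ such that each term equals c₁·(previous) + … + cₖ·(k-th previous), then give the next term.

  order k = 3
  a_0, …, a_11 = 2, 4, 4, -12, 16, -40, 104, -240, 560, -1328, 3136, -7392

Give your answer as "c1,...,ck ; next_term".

  a_3 = -2·4 + 0·4 + -2·2 = -12
  a_4 = -2·-12 + 0·4 + -2·4 = 16
  a_5 = -2·16 + 0·-12 + -2·4 = -40
  a_6 = -2·-40 + 0·16 + -2·-12 = 104
  a_7 = -2·104 + 0·-40 + -2·16 = -240
  a_8 = -2·-240 + 0·104 + -2·-40 = 560
  a_9 = -2·560 + 0·-240 + -2·104 = -1328
  a_10 = -2·-1328 + 0·560 + -2·-240 = 3136
  a_11 = -2·3136 + 0·-1328 + -2·560 = -7392
  a_12 = -2·-7392 + 0·3136 + -2·-1328 = 17440

-2,0,-2 ; 17440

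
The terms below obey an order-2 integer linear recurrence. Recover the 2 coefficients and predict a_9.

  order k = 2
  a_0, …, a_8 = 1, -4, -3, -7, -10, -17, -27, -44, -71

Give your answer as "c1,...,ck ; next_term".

1,1 ; -115

  a_2 = 1·-4 + 1·1 = -3
  a_3 = 1·-3 + 1·-4 = -7
  a_4 = 1·-7 + 1·-3 = -10
  a_5 = 1·-10 + 1·-7 = -17
  a_6 = 1·-17 + 1·-10 = -27
  a_7 = 1·-27 + 1·-17 = -44
  a_8 = 1·-44 + 1·-27 = -71
  a_9 = 1·-71 + 1·-44 = -115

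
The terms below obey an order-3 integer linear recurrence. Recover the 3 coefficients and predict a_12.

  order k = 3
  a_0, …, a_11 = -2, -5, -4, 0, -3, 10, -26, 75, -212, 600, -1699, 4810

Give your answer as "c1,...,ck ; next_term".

-2,2,-1 ; -13618

  a_3 = -2·-4 + 2·-5 + -1·-2 = 0
  a_4 = -2·0 + 2·-4 + -1·-5 = -3
  a_5 = -2·-3 + 2·0 + -1·-4 = 10
  a_6 = -2·10 + 2·-3 + -1·0 = -26
  a_7 = -2·-26 + 2·10 + -1·-3 = 75
  a_8 = -2·75 + 2·-26 + -1·10 = -212
  a_9 = -2·-212 + 2·75 + -1·-26 = 600
  a_10 = -2·600 + 2·-212 + -1·75 = -1699
  a_11 = -2·-1699 + 2·600 + -1·-212 = 4810
  a_12 = -2·4810 + 2·-1699 + -1·600 = -13618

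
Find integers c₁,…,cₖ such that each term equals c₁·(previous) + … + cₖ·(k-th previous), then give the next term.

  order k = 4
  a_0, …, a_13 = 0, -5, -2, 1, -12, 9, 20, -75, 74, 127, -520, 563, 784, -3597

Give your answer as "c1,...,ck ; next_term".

-1,-2,3,-1 ; 4238

  a_4 = -1·1 + -2·-2 + 3·-5 + -1·0 = -12
  a_5 = -1·-12 + -2·1 + 3·-2 + -1·-5 = 9
  a_6 = -1·9 + -2·-12 + 3·1 + -1·-2 = 20
  a_7 = -1·20 + -2·9 + 3·-12 + -1·1 = -75
  a_8 = -1·-75 + -2·20 + 3·9 + -1·-12 = 74
  a_9 = -1·74 + -2·-75 + 3·20 + -1·9 = 127
  a_10 = -1·127 + -2·74 + 3·-75 + -1·20 = -520
  a_11 = -1·-520 + -2·127 + 3·74 + -1·-75 = 563
  a_12 = -1·563 + -2·-520 + 3·127 + -1·74 = 784
  a_13 = -1·784 + -2·563 + 3·-520 + -1·127 = -3597
  a_14 = -1·-3597 + -2·784 + 3·563 + -1·-520 = 4238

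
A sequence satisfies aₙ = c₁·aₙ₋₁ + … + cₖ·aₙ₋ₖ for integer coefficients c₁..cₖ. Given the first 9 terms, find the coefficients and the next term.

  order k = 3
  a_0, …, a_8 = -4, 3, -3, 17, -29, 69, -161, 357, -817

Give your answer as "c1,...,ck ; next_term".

  a_3 = -1·-3 + 2·3 + -2·-4 = 17
  a_4 = -1·17 + 2·-3 + -2·3 = -29
  a_5 = -1·-29 + 2·17 + -2·-3 = 69
  a_6 = -1·69 + 2·-29 + -2·17 = -161
  a_7 = -1·-161 + 2·69 + -2·-29 = 357
  a_8 = -1·357 + 2·-161 + -2·69 = -817
  a_9 = -1·-817 + 2·357 + -2·-161 = 1853

-1,2,-2 ; 1853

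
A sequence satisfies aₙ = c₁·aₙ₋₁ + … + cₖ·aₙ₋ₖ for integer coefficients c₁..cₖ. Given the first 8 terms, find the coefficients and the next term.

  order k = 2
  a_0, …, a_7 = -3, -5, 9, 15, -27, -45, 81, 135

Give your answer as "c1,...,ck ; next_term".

  a_2 = 0·-5 + -3·-3 = 9
  a_3 = 0·9 + -3·-5 = 15
  a_4 = 0·15 + -3·9 = -27
  a_5 = 0·-27 + -3·15 = -45
  a_6 = 0·-45 + -3·-27 = 81
  a_7 = 0·81 + -3·-45 = 135
  a_8 = 0·135 + -3·81 = -243

0,-3 ; -243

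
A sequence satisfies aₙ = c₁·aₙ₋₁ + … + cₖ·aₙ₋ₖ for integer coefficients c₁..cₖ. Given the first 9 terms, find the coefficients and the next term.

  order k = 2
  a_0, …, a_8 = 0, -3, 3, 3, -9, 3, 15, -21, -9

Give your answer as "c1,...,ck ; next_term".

-1,-2 ; 51

  a_2 = -1·-3 + -2·0 = 3
  a_3 = -1·3 + -2·-3 = 3
  a_4 = -1·3 + -2·3 = -9
  a_5 = -1·-9 + -2·3 = 3
  a_6 = -1·3 + -2·-9 = 15
  a_7 = -1·15 + -2·3 = -21
  a_8 = -1·-21 + -2·15 = -9
  a_9 = -1·-9 + -2·-21 = 51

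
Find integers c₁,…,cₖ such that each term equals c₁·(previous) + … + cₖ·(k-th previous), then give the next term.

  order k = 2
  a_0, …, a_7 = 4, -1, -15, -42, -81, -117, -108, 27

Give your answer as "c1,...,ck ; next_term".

3,-3 ; 405

  a_2 = 3·-1 + -3·4 = -15
  a_3 = 3·-15 + -3·-1 = -42
  a_4 = 3·-42 + -3·-15 = -81
  a_5 = 3·-81 + -3·-42 = -117
  a_6 = 3·-117 + -3·-81 = -108
  a_7 = 3·-108 + -3·-117 = 27
  a_8 = 3·27 + -3·-108 = 405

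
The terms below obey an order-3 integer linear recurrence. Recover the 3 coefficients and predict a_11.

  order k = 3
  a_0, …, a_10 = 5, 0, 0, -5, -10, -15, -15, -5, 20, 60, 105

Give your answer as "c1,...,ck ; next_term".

2,-1,-1 ; 130

  a_3 = 2·0 + -1·0 + -1·5 = -5
  a_4 = 2·-5 + -1·0 + -1·0 = -10
  a_5 = 2·-10 + -1·-5 + -1·0 = -15
  a_6 = 2·-15 + -1·-10 + -1·-5 = -15
  a_7 = 2·-15 + -1·-15 + -1·-10 = -5
  a_8 = 2·-5 + -1·-15 + -1·-15 = 20
  a_9 = 2·20 + -1·-5 + -1·-15 = 60
  a_10 = 2·60 + -1·20 + -1·-5 = 105
  a_11 = 2·105 + -1·60 + -1·20 = 130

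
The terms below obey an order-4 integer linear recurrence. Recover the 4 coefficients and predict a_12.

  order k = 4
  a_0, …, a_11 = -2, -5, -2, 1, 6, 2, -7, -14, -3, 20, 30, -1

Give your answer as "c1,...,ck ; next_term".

1,-1,-1,1 ; -54

  a_4 = 1·1 + -1·-2 + -1·-5 + 1·-2 = 6
  a_5 = 1·6 + -1·1 + -1·-2 + 1·-5 = 2
  a_6 = 1·2 + -1·6 + -1·1 + 1·-2 = -7
  a_7 = 1·-7 + -1·2 + -1·6 + 1·1 = -14
  a_8 = 1·-14 + -1·-7 + -1·2 + 1·6 = -3
  a_9 = 1·-3 + -1·-14 + -1·-7 + 1·2 = 20
  a_10 = 1·20 + -1·-3 + -1·-14 + 1·-7 = 30
  a_11 = 1·30 + -1·20 + -1·-3 + 1·-14 = -1
  a_12 = 1·-1 + -1·30 + -1·20 + 1·-3 = -54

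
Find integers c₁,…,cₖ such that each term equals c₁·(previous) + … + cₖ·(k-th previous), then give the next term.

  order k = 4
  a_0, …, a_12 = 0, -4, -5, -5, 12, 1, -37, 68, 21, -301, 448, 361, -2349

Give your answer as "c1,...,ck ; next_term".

-1,-3,2,-2 ; 2764

  a_4 = -1·-5 + -3·-5 + 2·-4 + -2·0 = 12
  a_5 = -1·12 + -3·-5 + 2·-5 + -2·-4 = 1
  a_6 = -1·1 + -3·12 + 2·-5 + -2·-5 = -37
  a_7 = -1·-37 + -3·1 + 2·12 + -2·-5 = 68
  a_8 = -1·68 + -3·-37 + 2·1 + -2·12 = 21
  a_9 = -1·21 + -3·68 + 2·-37 + -2·1 = -301
  a_10 = -1·-301 + -3·21 + 2·68 + -2·-37 = 448
  a_11 = -1·448 + -3·-301 + 2·21 + -2·68 = 361
  a_12 = -1·361 + -3·448 + 2·-301 + -2·21 = -2349
  a_13 = -1·-2349 + -3·361 + 2·448 + -2·-301 = 2764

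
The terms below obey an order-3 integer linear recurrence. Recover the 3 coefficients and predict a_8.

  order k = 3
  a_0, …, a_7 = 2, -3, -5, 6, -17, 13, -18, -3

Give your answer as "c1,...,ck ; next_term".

-1,1,2 ; 11

  a_3 = -1·-5 + 1·-3 + 2·2 = 6
  a_4 = -1·6 + 1·-5 + 2·-3 = -17
  a_5 = -1·-17 + 1·6 + 2·-5 = 13
  a_6 = -1·13 + 1·-17 + 2·6 = -18
  a_7 = -1·-18 + 1·13 + 2·-17 = -3
  a_8 = -1·-3 + 1·-18 + 2·13 = 11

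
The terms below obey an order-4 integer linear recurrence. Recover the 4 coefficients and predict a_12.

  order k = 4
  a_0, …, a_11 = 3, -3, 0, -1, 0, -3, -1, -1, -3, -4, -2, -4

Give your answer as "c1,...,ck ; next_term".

  a_4 = 0·-1 + 0·0 + 1·-3 + 1·3 = 0
  a_5 = 0·0 + 0·-1 + 1·0 + 1·-3 = -3
  a_6 = 0·-3 + 0·0 + 1·-1 + 1·0 = -1
  a_7 = 0·-1 + 0·-3 + 1·0 + 1·-1 = -1
  a_8 = 0·-1 + 0·-1 + 1·-3 + 1·0 = -3
  a_9 = 0·-3 + 0·-1 + 1·-1 + 1·-3 = -4
  a_10 = 0·-4 + 0·-3 + 1·-1 + 1·-1 = -2
  a_11 = 0·-2 + 0·-4 + 1·-3 + 1·-1 = -4
  a_12 = 0·-4 + 0·-2 + 1·-4 + 1·-3 = -7

0,0,1,1 ; -7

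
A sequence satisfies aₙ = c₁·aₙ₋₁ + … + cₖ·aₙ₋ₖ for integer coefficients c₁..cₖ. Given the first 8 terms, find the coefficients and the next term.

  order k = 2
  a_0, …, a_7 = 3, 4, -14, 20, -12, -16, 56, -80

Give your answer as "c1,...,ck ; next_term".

-2,-2 ; 48

  a_2 = -2·4 + -2·3 = -14
  a_3 = -2·-14 + -2·4 = 20
  a_4 = -2·20 + -2·-14 = -12
  a_5 = -2·-12 + -2·20 = -16
  a_6 = -2·-16 + -2·-12 = 56
  a_7 = -2·56 + -2·-16 = -80
  a_8 = -2·-80 + -2·56 = 48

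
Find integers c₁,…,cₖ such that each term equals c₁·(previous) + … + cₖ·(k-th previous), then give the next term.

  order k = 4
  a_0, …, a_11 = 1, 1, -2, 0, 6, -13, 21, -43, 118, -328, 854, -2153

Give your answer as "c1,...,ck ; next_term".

  a_4 = -3·0 + -2·-2 + -1·1 + 3·1 = 6
  a_5 = -3·6 + -2·0 + -1·-2 + 3·1 = -13
  a_6 = -3·-13 + -2·6 + -1·0 + 3·-2 = 21
  a_7 = -3·21 + -2·-13 + -1·6 + 3·0 = -43
  a_8 = -3·-43 + -2·21 + -1·-13 + 3·6 = 118
  a_9 = -3·118 + -2·-43 + -1·21 + 3·-13 = -328
  a_10 = -3·-328 + -2·118 + -1·-43 + 3·21 = 854
  a_11 = -3·854 + -2·-328 + -1·118 + 3·-43 = -2153
  a_12 = -3·-2153 + -2·854 + -1·-328 + 3·118 = 5433

-3,-2,-1,3 ; 5433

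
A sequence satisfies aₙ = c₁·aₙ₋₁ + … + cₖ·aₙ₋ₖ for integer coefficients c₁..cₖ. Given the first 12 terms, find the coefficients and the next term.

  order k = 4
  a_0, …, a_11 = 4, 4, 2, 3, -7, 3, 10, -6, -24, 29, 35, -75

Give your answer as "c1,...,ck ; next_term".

-1,-2,-1,1 ; -48

  a_4 = -1·3 + -2·2 + -1·4 + 1·4 = -7
  a_5 = -1·-7 + -2·3 + -1·2 + 1·4 = 3
  a_6 = -1·3 + -2·-7 + -1·3 + 1·2 = 10
  a_7 = -1·10 + -2·3 + -1·-7 + 1·3 = -6
  a_8 = -1·-6 + -2·10 + -1·3 + 1·-7 = -24
  a_9 = -1·-24 + -2·-6 + -1·10 + 1·3 = 29
  a_10 = -1·29 + -2·-24 + -1·-6 + 1·10 = 35
  a_11 = -1·35 + -2·29 + -1·-24 + 1·-6 = -75
  a_12 = -1·-75 + -2·35 + -1·29 + 1·-24 = -48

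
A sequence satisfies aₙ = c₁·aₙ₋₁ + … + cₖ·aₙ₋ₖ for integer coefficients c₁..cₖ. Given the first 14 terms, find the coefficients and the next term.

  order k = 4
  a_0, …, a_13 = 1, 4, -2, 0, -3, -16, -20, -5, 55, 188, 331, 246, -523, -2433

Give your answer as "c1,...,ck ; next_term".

2,-2,-1,-3 ; -5059

  a_4 = 2·0 + -2·-2 + -1·4 + -3·1 = -3
  a_5 = 2·-3 + -2·0 + -1·-2 + -3·4 = -16
  a_6 = 2·-16 + -2·-3 + -1·0 + -3·-2 = -20
  a_7 = 2·-20 + -2·-16 + -1·-3 + -3·0 = -5
  a_8 = 2·-5 + -2·-20 + -1·-16 + -3·-3 = 55
  a_9 = 2·55 + -2·-5 + -1·-20 + -3·-16 = 188
  a_10 = 2·188 + -2·55 + -1·-5 + -3·-20 = 331
  a_11 = 2·331 + -2·188 + -1·55 + -3·-5 = 246
  a_12 = 2·246 + -2·331 + -1·188 + -3·55 = -523
  a_13 = 2·-523 + -2·246 + -1·331 + -3·188 = -2433
  a_14 = 2·-2433 + -2·-523 + -1·246 + -3·331 = -5059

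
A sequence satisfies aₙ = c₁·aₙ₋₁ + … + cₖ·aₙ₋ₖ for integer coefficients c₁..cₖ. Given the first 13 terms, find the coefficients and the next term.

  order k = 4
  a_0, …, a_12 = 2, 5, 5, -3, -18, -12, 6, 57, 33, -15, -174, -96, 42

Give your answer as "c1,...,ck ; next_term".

  a_4 = -1·-3 + 0·5 + -3·5 + -3·2 = -18
  a_5 = -1·-18 + 0·-3 + -3·5 + -3·5 = -12
  a_6 = -1·-12 + 0·-18 + -3·-3 + -3·5 = 6
  a_7 = -1·6 + 0·-12 + -3·-18 + -3·-3 = 57
  a_8 = -1·57 + 0·6 + -3·-12 + -3·-18 = 33
  a_9 = -1·33 + 0·57 + -3·6 + -3·-12 = -15
  a_10 = -1·-15 + 0·33 + -3·57 + -3·6 = -174
  a_11 = -1·-174 + 0·-15 + -3·33 + -3·57 = -96
  a_12 = -1·-96 + 0·-174 + -3·-15 + -3·33 = 42
  a_13 = -1·42 + 0·-96 + -3·-174 + -3·-15 = 525

-1,0,-3,-3 ; 525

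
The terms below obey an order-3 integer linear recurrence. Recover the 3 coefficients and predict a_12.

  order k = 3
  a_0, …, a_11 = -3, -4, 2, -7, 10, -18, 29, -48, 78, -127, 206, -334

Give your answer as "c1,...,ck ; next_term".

  a_3 = -2·2 + 0·-4 + 1·-3 = -7
  a_4 = -2·-7 + 0·2 + 1·-4 = 10
  a_5 = -2·10 + 0·-7 + 1·2 = -18
  a_6 = -2·-18 + 0·10 + 1·-7 = 29
  a_7 = -2·29 + 0·-18 + 1·10 = -48
  a_8 = -2·-48 + 0·29 + 1·-18 = 78
  a_9 = -2·78 + 0·-48 + 1·29 = -127
  a_10 = -2·-127 + 0·78 + 1·-48 = 206
  a_11 = -2·206 + 0·-127 + 1·78 = -334
  a_12 = -2·-334 + 0·206 + 1·-127 = 541

-2,0,1 ; 541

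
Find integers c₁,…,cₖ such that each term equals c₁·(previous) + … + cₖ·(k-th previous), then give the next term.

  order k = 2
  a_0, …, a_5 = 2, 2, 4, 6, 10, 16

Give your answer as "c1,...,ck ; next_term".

  a_2 = 1·2 + 1·2 = 4
  a_3 = 1·4 + 1·2 = 6
  a_4 = 1·6 + 1·4 = 10
  a_5 = 1·10 + 1·6 = 16
  a_6 = 1·16 + 1·10 = 26

1,1 ; 26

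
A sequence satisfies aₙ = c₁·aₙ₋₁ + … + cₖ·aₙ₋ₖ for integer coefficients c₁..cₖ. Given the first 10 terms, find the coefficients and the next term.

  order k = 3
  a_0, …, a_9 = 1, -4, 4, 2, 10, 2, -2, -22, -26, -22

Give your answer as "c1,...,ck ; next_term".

1,0,-2 ; 22

  a_3 = 1·4 + 0·-4 + -2·1 = 2
  a_4 = 1·2 + 0·4 + -2·-4 = 10
  a_5 = 1·10 + 0·2 + -2·4 = 2
  a_6 = 1·2 + 0·10 + -2·2 = -2
  a_7 = 1·-2 + 0·2 + -2·10 = -22
  a_8 = 1·-22 + 0·-2 + -2·2 = -26
  a_9 = 1·-26 + 0·-22 + -2·-2 = -22
  a_10 = 1·-22 + 0·-26 + -2·-22 = 22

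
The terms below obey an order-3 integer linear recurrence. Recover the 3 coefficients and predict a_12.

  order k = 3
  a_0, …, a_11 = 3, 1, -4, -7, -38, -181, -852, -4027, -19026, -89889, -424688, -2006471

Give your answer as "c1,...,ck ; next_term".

  a_3 = 4·-4 + 3·1 + 2·3 = -7
  a_4 = 4·-7 + 3·-4 + 2·1 = -38
  a_5 = 4·-38 + 3·-7 + 2·-4 = -181
  a_6 = 4·-181 + 3·-38 + 2·-7 = -852
  a_7 = 4·-852 + 3·-181 + 2·-38 = -4027
  a_8 = 4·-4027 + 3·-852 + 2·-181 = -19026
  a_9 = 4·-19026 + 3·-4027 + 2·-852 = -89889
  a_10 = 4·-89889 + 3·-19026 + 2·-4027 = -424688
  a_11 = 4·-424688 + 3·-89889 + 2·-19026 = -2006471
  a_12 = 4·-2006471 + 3·-424688 + 2·-89889 = -9479726

4,3,2 ; -9479726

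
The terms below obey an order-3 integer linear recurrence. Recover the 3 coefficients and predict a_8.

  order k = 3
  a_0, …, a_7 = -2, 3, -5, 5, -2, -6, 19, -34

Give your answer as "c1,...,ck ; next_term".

-2,-1,1 ; 43

  a_3 = -2·-5 + -1·3 + 1·-2 = 5
  a_4 = -2·5 + -1·-5 + 1·3 = -2
  a_5 = -2·-2 + -1·5 + 1·-5 = -6
  a_6 = -2·-6 + -1·-2 + 1·5 = 19
  a_7 = -2·19 + -1·-6 + 1·-2 = -34
  a_8 = -2·-34 + -1·19 + 1·-6 = 43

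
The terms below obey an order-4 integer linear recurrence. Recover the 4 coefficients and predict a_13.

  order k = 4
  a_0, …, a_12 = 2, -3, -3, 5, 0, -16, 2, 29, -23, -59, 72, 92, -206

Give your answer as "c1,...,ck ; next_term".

  a_4 = 1·5 + -2·-3 + 3·-3 + -1·2 = 0
  a_5 = 1·0 + -2·5 + 3·-3 + -1·-3 = -16
  a_6 = 1·-16 + -2·0 + 3·5 + -1·-3 = 2
  a_7 = 1·2 + -2·-16 + 3·0 + -1·5 = 29
  a_8 = 1·29 + -2·2 + 3·-16 + -1·0 = -23
  a_9 = 1·-23 + -2·29 + 3·2 + -1·-16 = -59
  a_10 = 1·-59 + -2·-23 + 3·29 + -1·2 = 72
  a_11 = 1·72 + -2·-59 + 3·-23 + -1·29 = 92
  a_12 = 1·92 + -2·72 + 3·-59 + -1·-23 = -206
  a_13 = 1·-206 + -2·92 + 3·72 + -1·-59 = -115

1,-2,3,-1 ; -115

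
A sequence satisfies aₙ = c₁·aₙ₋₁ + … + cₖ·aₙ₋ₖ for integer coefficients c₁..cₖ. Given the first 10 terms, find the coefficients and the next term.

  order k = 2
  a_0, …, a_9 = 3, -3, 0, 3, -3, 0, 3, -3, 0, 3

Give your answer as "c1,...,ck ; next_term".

-1,-1 ; -3

  a_2 = -1·-3 + -1·3 = 0
  a_3 = -1·0 + -1·-3 = 3
  a_4 = -1·3 + -1·0 = -3
  a_5 = -1·-3 + -1·3 = 0
  a_6 = -1·0 + -1·-3 = 3
  a_7 = -1·3 + -1·0 = -3
  a_8 = -1·-3 + -1·3 = 0
  a_9 = -1·0 + -1·-3 = 3
  a_10 = -1·3 + -1·0 = -3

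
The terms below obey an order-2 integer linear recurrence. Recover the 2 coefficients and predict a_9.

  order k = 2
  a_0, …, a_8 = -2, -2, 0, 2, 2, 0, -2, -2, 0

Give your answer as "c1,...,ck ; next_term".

  a_2 = 1·-2 + -1·-2 = 0
  a_3 = 1·0 + -1·-2 = 2
  a_4 = 1·2 + -1·0 = 2
  a_5 = 1·2 + -1·2 = 0
  a_6 = 1·0 + -1·2 = -2
  a_7 = 1·-2 + -1·0 = -2
  a_8 = 1·-2 + -1·-2 = 0
  a_9 = 1·0 + -1·-2 = 2

1,-1 ; 2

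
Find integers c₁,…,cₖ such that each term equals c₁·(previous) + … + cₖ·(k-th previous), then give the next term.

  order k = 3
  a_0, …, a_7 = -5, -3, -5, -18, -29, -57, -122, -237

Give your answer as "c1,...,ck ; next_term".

1,1,2 ; -473

  a_3 = 1·-5 + 1·-3 + 2·-5 = -18
  a_4 = 1·-18 + 1·-5 + 2·-3 = -29
  a_5 = 1·-29 + 1·-18 + 2·-5 = -57
  a_6 = 1·-57 + 1·-29 + 2·-18 = -122
  a_7 = 1·-122 + 1·-57 + 2·-29 = -237
  a_8 = 1·-237 + 1·-122 + 2·-57 = -473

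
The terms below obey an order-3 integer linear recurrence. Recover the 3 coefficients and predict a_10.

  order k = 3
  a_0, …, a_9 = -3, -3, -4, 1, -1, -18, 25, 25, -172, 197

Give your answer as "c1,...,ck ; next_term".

  a_3 = -1·-4 + -3·-3 + 4·-3 = 1
  a_4 = -1·1 + -3·-4 + 4·-3 = -1
  a_5 = -1·-1 + -3·1 + 4·-4 = -18
  a_6 = -1·-18 + -3·-1 + 4·1 = 25
  a_7 = -1·25 + -3·-18 + 4·-1 = 25
  a_8 = -1·25 + -3·25 + 4·-18 = -172
  a_9 = -1·-172 + -3·25 + 4·25 = 197
  a_10 = -1·197 + -3·-172 + 4·25 = 419

-1,-3,4 ; 419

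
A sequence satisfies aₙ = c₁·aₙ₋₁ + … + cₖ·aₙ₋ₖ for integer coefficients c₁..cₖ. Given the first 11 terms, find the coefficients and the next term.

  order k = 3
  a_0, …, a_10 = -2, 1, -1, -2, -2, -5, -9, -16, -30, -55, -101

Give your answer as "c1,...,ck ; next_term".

  a_3 = 1·-1 + 1·1 + 1·-2 = -2
  a_4 = 1·-2 + 1·-1 + 1·1 = -2
  a_5 = 1·-2 + 1·-2 + 1·-1 = -5
  a_6 = 1·-5 + 1·-2 + 1·-2 = -9
  a_7 = 1·-9 + 1·-5 + 1·-2 = -16
  a_8 = 1·-16 + 1·-9 + 1·-5 = -30
  a_9 = 1·-30 + 1·-16 + 1·-9 = -55
  a_10 = 1·-55 + 1·-30 + 1·-16 = -101
  a_11 = 1·-101 + 1·-55 + 1·-30 = -186

1,1,1 ; -186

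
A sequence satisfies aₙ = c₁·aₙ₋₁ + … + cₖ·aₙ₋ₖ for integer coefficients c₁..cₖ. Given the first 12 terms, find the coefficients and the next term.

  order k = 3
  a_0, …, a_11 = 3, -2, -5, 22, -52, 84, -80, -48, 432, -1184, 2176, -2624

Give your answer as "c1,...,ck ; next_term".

-2,0,4 ; 512

  a_3 = -2·-5 + 0·-2 + 4·3 = 22
  a_4 = -2·22 + 0·-5 + 4·-2 = -52
  a_5 = -2·-52 + 0·22 + 4·-5 = 84
  a_6 = -2·84 + 0·-52 + 4·22 = -80
  a_7 = -2·-80 + 0·84 + 4·-52 = -48
  a_8 = -2·-48 + 0·-80 + 4·84 = 432
  a_9 = -2·432 + 0·-48 + 4·-80 = -1184
  a_10 = -2·-1184 + 0·432 + 4·-48 = 2176
  a_11 = -2·2176 + 0·-1184 + 4·432 = -2624
  a_12 = -2·-2624 + 0·2176 + 4·-1184 = 512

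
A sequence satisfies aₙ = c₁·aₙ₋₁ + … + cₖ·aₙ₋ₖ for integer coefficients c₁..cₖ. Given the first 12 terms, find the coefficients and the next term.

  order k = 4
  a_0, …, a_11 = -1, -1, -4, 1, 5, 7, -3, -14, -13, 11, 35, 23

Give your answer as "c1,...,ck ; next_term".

1,-1,-1,1 ; -36

  a_4 = 1·1 + -1·-4 + -1·-1 + 1·-1 = 5
  a_5 = 1·5 + -1·1 + -1·-4 + 1·-1 = 7
  a_6 = 1·7 + -1·5 + -1·1 + 1·-4 = -3
  a_7 = 1·-3 + -1·7 + -1·5 + 1·1 = -14
  a_8 = 1·-14 + -1·-3 + -1·7 + 1·5 = -13
  a_9 = 1·-13 + -1·-14 + -1·-3 + 1·7 = 11
  a_10 = 1·11 + -1·-13 + -1·-14 + 1·-3 = 35
  a_11 = 1·35 + -1·11 + -1·-13 + 1·-14 = 23
  a_12 = 1·23 + -1·35 + -1·11 + 1·-13 = -36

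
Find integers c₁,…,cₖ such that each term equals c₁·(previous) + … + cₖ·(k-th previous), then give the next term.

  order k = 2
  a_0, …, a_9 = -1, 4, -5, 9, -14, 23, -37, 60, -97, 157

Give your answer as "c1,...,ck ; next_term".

-1,1 ; -254

  a_2 = -1·4 + 1·-1 = -5
  a_3 = -1·-5 + 1·4 = 9
  a_4 = -1·9 + 1·-5 = -14
  a_5 = -1·-14 + 1·9 = 23
  a_6 = -1·23 + 1·-14 = -37
  a_7 = -1·-37 + 1·23 = 60
  a_8 = -1·60 + 1·-37 = -97
  a_9 = -1·-97 + 1·60 = 157
  a_10 = -1·157 + 1·-97 = -254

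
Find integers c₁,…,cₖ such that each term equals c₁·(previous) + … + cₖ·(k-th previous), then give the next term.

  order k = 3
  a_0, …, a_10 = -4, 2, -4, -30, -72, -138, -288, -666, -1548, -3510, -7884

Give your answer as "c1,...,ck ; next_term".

3,-3,3 ; -17766

  a_3 = 3·-4 + -3·2 + 3·-4 = -30
  a_4 = 3·-30 + -3·-4 + 3·2 = -72
  a_5 = 3·-72 + -3·-30 + 3·-4 = -138
  a_6 = 3·-138 + -3·-72 + 3·-30 = -288
  a_7 = 3·-288 + -3·-138 + 3·-72 = -666
  a_8 = 3·-666 + -3·-288 + 3·-138 = -1548
  a_9 = 3·-1548 + -3·-666 + 3·-288 = -3510
  a_10 = 3·-3510 + -3·-1548 + 3·-666 = -7884
  a_11 = 3·-7884 + -3·-3510 + 3·-1548 = -17766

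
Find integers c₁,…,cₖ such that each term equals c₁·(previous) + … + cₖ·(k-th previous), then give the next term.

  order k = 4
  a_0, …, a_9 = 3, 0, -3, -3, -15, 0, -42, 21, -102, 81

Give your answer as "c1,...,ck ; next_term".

  a_4 = -1·-3 + 3·-3 + 2·0 + -3·3 = -15
  a_5 = -1·-15 + 3·-3 + 2·-3 + -3·0 = 0
  a_6 = -1·0 + 3·-15 + 2·-3 + -3·-3 = -42
  a_7 = -1·-42 + 3·0 + 2·-15 + -3·-3 = 21
  a_8 = -1·21 + 3·-42 + 2·0 + -3·-15 = -102
  a_9 = -1·-102 + 3·21 + 2·-42 + -3·0 = 81
  a_10 = -1·81 + 3·-102 + 2·21 + -3·-42 = -219

-1,3,2,-3 ; -219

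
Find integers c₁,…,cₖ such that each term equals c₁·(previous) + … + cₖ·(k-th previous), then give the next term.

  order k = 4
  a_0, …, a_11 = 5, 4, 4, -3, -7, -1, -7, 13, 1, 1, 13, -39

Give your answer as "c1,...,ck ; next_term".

  a_4 = -1·-3 + 0·4 + 0·4 + -2·5 = -7
  a_5 = -1·-7 + 0·-3 + 0·4 + -2·4 = -1
  a_6 = -1·-1 + 0·-7 + 0·-3 + -2·4 = -7
  a_7 = -1·-7 + 0·-1 + 0·-7 + -2·-3 = 13
  a_8 = -1·13 + 0·-7 + 0·-1 + -2·-7 = 1
  a_9 = -1·1 + 0·13 + 0·-7 + -2·-1 = 1
  a_10 = -1·1 + 0·1 + 0·13 + -2·-7 = 13
  a_11 = -1·13 + 0·1 + 0·1 + -2·13 = -39
  a_12 = -1·-39 + 0·13 + 0·1 + -2·1 = 37

-1,0,0,-2 ; 37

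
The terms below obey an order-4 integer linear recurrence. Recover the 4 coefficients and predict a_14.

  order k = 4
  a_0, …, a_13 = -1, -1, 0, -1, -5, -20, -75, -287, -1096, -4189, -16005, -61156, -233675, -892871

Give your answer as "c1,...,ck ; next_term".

  a_4 = 3·-1 + 3·0 + 0·-1 + 2·-1 = -5
  a_5 = 3·-5 + 3·-1 + 0·0 + 2·-1 = -20
  a_6 = 3·-20 + 3·-5 + 0·-1 + 2·0 = -75
  a_7 = 3·-75 + 3·-20 + 0·-5 + 2·-1 = -287
  a_8 = 3·-287 + 3·-75 + 0·-20 + 2·-5 = -1096
  a_9 = 3·-1096 + 3·-287 + 0·-75 + 2·-20 = -4189
  a_10 = 3·-4189 + 3·-1096 + 0·-287 + 2·-75 = -16005
  a_11 = 3·-16005 + 3·-4189 + 0·-1096 + 2·-287 = -61156
  a_12 = 3·-61156 + 3·-16005 + 0·-4189 + 2·-1096 = -233675
  a_13 = 3·-233675 + 3·-61156 + 0·-16005 + 2·-4189 = -892871
  a_14 = 3·-892871 + 3·-233675 + 0·-61156 + 2·-16005 = -3411648

3,3,0,2 ; -3411648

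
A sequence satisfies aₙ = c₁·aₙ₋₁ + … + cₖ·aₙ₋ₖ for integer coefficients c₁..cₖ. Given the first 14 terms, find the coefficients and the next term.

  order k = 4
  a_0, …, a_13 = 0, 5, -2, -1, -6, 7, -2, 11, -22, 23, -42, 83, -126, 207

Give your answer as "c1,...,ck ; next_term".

  a_4 = -2·-1 + -1·-2 + -2·5 + -2·0 = -6
  a_5 = -2·-6 + -1·-1 + -2·-2 + -2·5 = 7
  a_6 = -2·7 + -1·-6 + -2·-1 + -2·-2 = -2
  a_7 = -2·-2 + -1·7 + -2·-6 + -2·-1 = 11
  a_8 = -2·11 + -1·-2 + -2·7 + -2·-6 = -22
  a_9 = -2·-22 + -1·11 + -2·-2 + -2·7 = 23
  a_10 = -2·23 + -1·-22 + -2·11 + -2·-2 = -42
  a_11 = -2·-42 + -1·23 + -2·-22 + -2·11 = 83
  a_12 = -2·83 + -1·-42 + -2·23 + -2·-22 = -126
  a_13 = -2·-126 + -1·83 + -2·-42 + -2·23 = 207
  a_14 = -2·207 + -1·-126 + -2·83 + -2·-42 = -370

-2,-1,-2,-2 ; -370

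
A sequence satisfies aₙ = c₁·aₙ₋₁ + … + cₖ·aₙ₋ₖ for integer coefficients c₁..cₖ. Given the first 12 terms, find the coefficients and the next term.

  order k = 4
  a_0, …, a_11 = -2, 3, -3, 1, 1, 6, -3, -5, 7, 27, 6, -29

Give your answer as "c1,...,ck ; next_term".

  a_4 = 1·1 + -1·-3 + 1·3 + 3·-2 = 1
  a_5 = 1·1 + -1·1 + 1·-3 + 3·3 = 6
  a_6 = 1·6 + -1·1 + 1·1 + 3·-3 = -3
  a_7 = 1·-3 + -1·6 + 1·1 + 3·1 = -5
  a_8 = 1·-5 + -1·-3 + 1·6 + 3·1 = 7
  a_9 = 1·7 + -1·-5 + 1·-3 + 3·6 = 27
  a_10 = 1·27 + -1·7 + 1·-5 + 3·-3 = 6
  a_11 = 1·6 + -1·27 + 1·7 + 3·-5 = -29
  a_12 = 1·-29 + -1·6 + 1·27 + 3·7 = 13

1,-1,1,3 ; 13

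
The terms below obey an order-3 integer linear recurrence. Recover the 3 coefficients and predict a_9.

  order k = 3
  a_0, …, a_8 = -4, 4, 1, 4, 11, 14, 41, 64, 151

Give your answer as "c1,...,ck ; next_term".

  a_3 = 0·1 + 3·4 + 2·-4 = 4
  a_4 = 0·4 + 3·1 + 2·4 = 11
  a_5 = 0·11 + 3·4 + 2·1 = 14
  a_6 = 0·14 + 3·11 + 2·4 = 41
  a_7 = 0·41 + 3·14 + 2·11 = 64
  a_8 = 0·64 + 3·41 + 2·14 = 151
  a_9 = 0·151 + 3·64 + 2·41 = 274

0,3,2 ; 274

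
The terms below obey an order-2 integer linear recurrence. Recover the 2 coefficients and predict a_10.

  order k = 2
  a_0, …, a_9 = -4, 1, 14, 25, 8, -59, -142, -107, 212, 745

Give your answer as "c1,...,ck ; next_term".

2,-3 ; 854

  a_2 = 2·1 + -3·-4 = 14
  a_3 = 2·14 + -3·1 = 25
  a_4 = 2·25 + -3·14 = 8
  a_5 = 2·8 + -3·25 = -59
  a_6 = 2·-59 + -3·8 = -142
  a_7 = 2·-142 + -3·-59 = -107
  a_8 = 2·-107 + -3·-142 = 212
  a_9 = 2·212 + -3·-107 = 745
  a_10 = 2·745 + -3·212 = 854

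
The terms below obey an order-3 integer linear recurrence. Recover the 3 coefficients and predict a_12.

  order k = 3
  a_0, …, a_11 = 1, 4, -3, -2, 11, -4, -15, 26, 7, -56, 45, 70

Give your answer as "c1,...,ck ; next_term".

  a_3 = 0·-3 + -1·4 + 2·1 = -2
  a_4 = 0·-2 + -1·-3 + 2·4 = 11
  a_5 = 0·11 + -1·-2 + 2·-3 = -4
  a_6 = 0·-4 + -1·11 + 2·-2 = -15
  a_7 = 0·-15 + -1·-4 + 2·11 = 26
  a_8 = 0·26 + -1·-15 + 2·-4 = 7
  a_9 = 0·7 + -1·26 + 2·-15 = -56
  a_10 = 0·-56 + -1·7 + 2·26 = 45
  a_11 = 0·45 + -1·-56 + 2·7 = 70
  a_12 = 0·70 + -1·45 + 2·-56 = -157

0,-1,2 ; -157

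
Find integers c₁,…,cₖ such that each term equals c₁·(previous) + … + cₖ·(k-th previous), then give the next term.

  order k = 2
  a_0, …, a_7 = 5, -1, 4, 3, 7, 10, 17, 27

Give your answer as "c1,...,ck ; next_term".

  a_2 = 1·-1 + 1·5 = 4
  a_3 = 1·4 + 1·-1 = 3
  a_4 = 1·3 + 1·4 = 7
  a_5 = 1·7 + 1·3 = 10
  a_6 = 1·10 + 1·7 = 17
  a_7 = 1·17 + 1·10 = 27
  a_8 = 1·27 + 1·17 = 44

1,1 ; 44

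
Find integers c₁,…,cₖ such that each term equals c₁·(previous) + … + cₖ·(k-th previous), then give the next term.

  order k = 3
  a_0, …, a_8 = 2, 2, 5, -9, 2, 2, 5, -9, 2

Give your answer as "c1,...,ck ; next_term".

-1,-1,-1 ; 2

  a_3 = -1·5 + -1·2 + -1·2 = -9
  a_4 = -1·-9 + -1·5 + -1·2 = 2
  a_5 = -1·2 + -1·-9 + -1·5 = 2
  a_6 = -1·2 + -1·2 + -1·-9 = 5
  a_7 = -1·5 + -1·2 + -1·2 = -9
  a_8 = -1·-9 + -1·5 + -1·2 = 2
  a_9 = -1·2 + -1·-9 + -1·5 = 2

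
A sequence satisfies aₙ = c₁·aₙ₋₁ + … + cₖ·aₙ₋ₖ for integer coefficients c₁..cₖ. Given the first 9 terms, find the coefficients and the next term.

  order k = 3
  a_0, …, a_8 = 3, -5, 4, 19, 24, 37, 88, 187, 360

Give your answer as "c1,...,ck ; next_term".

2,-1,2 ; 709

  a_3 = 2·4 + -1·-5 + 2·3 = 19
  a_4 = 2·19 + -1·4 + 2·-5 = 24
  a_5 = 2·24 + -1·19 + 2·4 = 37
  a_6 = 2·37 + -1·24 + 2·19 = 88
  a_7 = 2·88 + -1·37 + 2·24 = 187
  a_8 = 2·187 + -1·88 + 2·37 = 360
  a_9 = 2·360 + -1·187 + 2·88 = 709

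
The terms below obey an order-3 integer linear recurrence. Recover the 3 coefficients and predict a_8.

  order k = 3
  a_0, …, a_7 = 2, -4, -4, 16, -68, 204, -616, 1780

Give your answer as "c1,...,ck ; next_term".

-3,1,4 ; -5140

  a_3 = -3·-4 + 1·-4 + 4·2 = 16
  a_4 = -3·16 + 1·-4 + 4·-4 = -68
  a_5 = -3·-68 + 1·16 + 4·-4 = 204
  a_6 = -3·204 + 1·-68 + 4·16 = -616
  a_7 = -3·-616 + 1·204 + 4·-68 = 1780
  a_8 = -3·1780 + 1·-616 + 4·204 = -5140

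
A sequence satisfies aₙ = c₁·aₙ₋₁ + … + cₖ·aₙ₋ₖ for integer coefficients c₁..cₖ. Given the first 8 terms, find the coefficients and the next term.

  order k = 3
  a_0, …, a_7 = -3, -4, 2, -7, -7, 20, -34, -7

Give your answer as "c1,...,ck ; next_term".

  a_3 = -1·2 + -1·-4 + 3·-3 = -7
  a_4 = -1·-7 + -1·2 + 3·-4 = -7
  a_5 = -1·-7 + -1·-7 + 3·2 = 20
  a_6 = -1·20 + -1·-7 + 3·-7 = -34
  a_7 = -1·-34 + -1·20 + 3·-7 = -7
  a_8 = -1·-7 + -1·-34 + 3·20 = 101

-1,-1,3 ; 101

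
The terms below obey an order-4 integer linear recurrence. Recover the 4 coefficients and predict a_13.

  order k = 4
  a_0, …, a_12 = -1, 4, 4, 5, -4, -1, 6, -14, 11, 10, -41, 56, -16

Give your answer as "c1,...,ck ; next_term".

  a_4 = -1·5 + -1·4 + 1·4 + -1·-1 = -4
  a_5 = -1·-4 + -1·5 + 1·4 + -1·4 = -1
  a_6 = -1·-1 + -1·-4 + 1·5 + -1·4 = 6
  a_7 = -1·6 + -1·-1 + 1·-4 + -1·5 = -14
  a_8 = -1·-14 + -1·6 + 1·-1 + -1·-4 = 11
  a_9 = -1·11 + -1·-14 + 1·6 + -1·-1 = 10
  a_10 = -1·10 + -1·11 + 1·-14 + -1·6 = -41
  a_11 = -1·-41 + -1·10 + 1·11 + -1·-14 = 56
  a_12 = -1·56 + -1·-41 + 1·10 + -1·11 = -16
  a_13 = -1·-16 + -1·56 + 1·-41 + -1·10 = -91

-1,-1,1,-1 ; -91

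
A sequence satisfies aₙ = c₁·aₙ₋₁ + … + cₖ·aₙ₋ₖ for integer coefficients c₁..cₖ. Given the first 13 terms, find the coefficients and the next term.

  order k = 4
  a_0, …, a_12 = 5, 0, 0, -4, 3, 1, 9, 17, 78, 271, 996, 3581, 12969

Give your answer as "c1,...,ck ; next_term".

  a_4 = 3·-4 + 2·0 + 0·0 + 3·5 = 3
  a_5 = 3·3 + 2·-4 + 0·0 + 3·0 = 1
  a_6 = 3·1 + 2·3 + 0·-4 + 3·0 = 9
  a_7 = 3·9 + 2·1 + 0·3 + 3·-4 = 17
  a_8 = 3·17 + 2·9 + 0·1 + 3·3 = 78
  a_9 = 3·78 + 2·17 + 0·9 + 3·1 = 271
  a_10 = 3·271 + 2·78 + 0·17 + 3·9 = 996
  a_11 = 3·996 + 2·271 + 0·78 + 3·17 = 3581
  a_12 = 3·3581 + 2·996 + 0·271 + 3·78 = 12969
  a_13 = 3·12969 + 2·3581 + 0·996 + 3·271 = 46882

3,2,0,3 ; 46882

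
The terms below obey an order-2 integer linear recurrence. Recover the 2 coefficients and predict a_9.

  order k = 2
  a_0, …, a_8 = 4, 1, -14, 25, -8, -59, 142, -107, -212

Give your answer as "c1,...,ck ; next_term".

  a_2 = -2·1 + -3·4 = -14
  a_3 = -2·-14 + -3·1 = 25
  a_4 = -2·25 + -3·-14 = -8
  a_5 = -2·-8 + -3·25 = -59
  a_6 = -2·-59 + -3·-8 = 142
  a_7 = -2·142 + -3·-59 = -107
  a_8 = -2·-107 + -3·142 = -212
  a_9 = -2·-212 + -3·-107 = 745

-2,-3 ; 745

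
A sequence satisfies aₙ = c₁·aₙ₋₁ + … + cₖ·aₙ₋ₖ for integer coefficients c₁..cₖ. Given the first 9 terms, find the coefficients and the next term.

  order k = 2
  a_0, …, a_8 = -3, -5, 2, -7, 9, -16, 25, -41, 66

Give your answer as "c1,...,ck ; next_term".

-1,1 ; -107

  a_2 = -1·-5 + 1·-3 = 2
  a_3 = -1·2 + 1·-5 = -7
  a_4 = -1·-7 + 1·2 = 9
  a_5 = -1·9 + 1·-7 = -16
  a_6 = -1·-16 + 1·9 = 25
  a_7 = -1·25 + 1·-16 = -41
  a_8 = -1·-41 + 1·25 = 66
  a_9 = -1·66 + 1·-41 = -107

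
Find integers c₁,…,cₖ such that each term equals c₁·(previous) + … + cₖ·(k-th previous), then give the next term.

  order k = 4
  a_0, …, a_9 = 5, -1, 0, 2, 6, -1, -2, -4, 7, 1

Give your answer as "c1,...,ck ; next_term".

0,0,-1,1 ; 2

  a_4 = 0·2 + 0·0 + -1·-1 + 1·5 = 6
  a_5 = 0·6 + 0·2 + -1·0 + 1·-1 = -1
  a_6 = 0·-1 + 0·6 + -1·2 + 1·0 = -2
  a_7 = 0·-2 + 0·-1 + -1·6 + 1·2 = -4
  a_8 = 0·-4 + 0·-2 + -1·-1 + 1·6 = 7
  a_9 = 0·7 + 0·-4 + -1·-2 + 1·-1 = 1
  a_10 = 0·1 + 0·7 + -1·-4 + 1·-2 = 2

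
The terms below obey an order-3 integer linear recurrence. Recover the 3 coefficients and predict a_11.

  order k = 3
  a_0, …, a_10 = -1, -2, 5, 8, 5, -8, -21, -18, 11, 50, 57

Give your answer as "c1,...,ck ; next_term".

  a_3 = 1·5 + -1·-2 + -1·-1 = 8
  a_4 = 1·8 + -1·5 + -1·-2 = 5
  a_5 = 1·5 + -1·8 + -1·5 = -8
  a_6 = 1·-8 + -1·5 + -1·8 = -21
  a_7 = 1·-21 + -1·-8 + -1·5 = -18
  a_8 = 1·-18 + -1·-21 + -1·-8 = 11
  a_9 = 1·11 + -1·-18 + -1·-21 = 50
  a_10 = 1·50 + -1·11 + -1·-18 = 57
  a_11 = 1·57 + -1·50 + -1·11 = -4

1,-1,-1 ; -4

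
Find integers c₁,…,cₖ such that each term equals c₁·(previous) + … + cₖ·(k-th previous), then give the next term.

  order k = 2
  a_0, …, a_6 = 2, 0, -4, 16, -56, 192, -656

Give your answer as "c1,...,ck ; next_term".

-4,-2 ; 2240

  a_2 = -4·0 + -2·2 = -4
  a_3 = -4·-4 + -2·0 = 16
  a_4 = -4·16 + -2·-4 = -56
  a_5 = -4·-56 + -2·16 = 192
  a_6 = -4·192 + -2·-56 = -656
  a_7 = -4·-656 + -2·192 = 2240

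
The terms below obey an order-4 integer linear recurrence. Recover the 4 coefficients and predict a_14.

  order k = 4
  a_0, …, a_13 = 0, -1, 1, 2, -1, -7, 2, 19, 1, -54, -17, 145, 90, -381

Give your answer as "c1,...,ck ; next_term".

  a_4 = 0·2 + -2·1 + -1·-1 + 2·0 = -1
  a_5 = 0·-1 + -2·2 + -1·1 + 2·-1 = -7
  a_6 = 0·-7 + -2·-1 + -1·2 + 2·1 = 2
  a_7 = 0·2 + -2·-7 + -1·-1 + 2·2 = 19
  a_8 = 0·19 + -2·2 + -1·-7 + 2·-1 = 1
  a_9 = 0·1 + -2·19 + -1·2 + 2·-7 = -54
  a_10 = 0·-54 + -2·1 + -1·19 + 2·2 = -17
  a_11 = 0·-17 + -2·-54 + -1·1 + 2·19 = 145
  a_12 = 0·145 + -2·-17 + -1·-54 + 2·1 = 90
  a_13 = 0·90 + -2·145 + -1·-17 + 2·-54 = -381
  a_14 = 0·-381 + -2·90 + -1·145 + 2·-17 = -359

0,-2,-1,2 ; -359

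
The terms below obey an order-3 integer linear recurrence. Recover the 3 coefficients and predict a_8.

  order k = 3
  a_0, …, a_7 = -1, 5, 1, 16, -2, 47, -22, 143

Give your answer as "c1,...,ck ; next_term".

0,3,-1 ; -113

  a_3 = 0·1 + 3·5 + -1·-1 = 16
  a_4 = 0·16 + 3·1 + -1·5 = -2
  a_5 = 0·-2 + 3·16 + -1·1 = 47
  a_6 = 0·47 + 3·-2 + -1·16 = -22
  a_7 = 0·-22 + 3·47 + -1·-2 = 143
  a_8 = 0·143 + 3·-22 + -1·47 = -113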